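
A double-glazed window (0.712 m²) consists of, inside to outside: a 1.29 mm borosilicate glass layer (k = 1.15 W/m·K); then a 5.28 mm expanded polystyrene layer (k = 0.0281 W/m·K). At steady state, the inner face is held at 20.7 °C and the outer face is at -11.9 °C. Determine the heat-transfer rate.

Q = 123 W

Resistance network (inner→outer):
  R_borosilicate glass = L/(kA) = 0.00129/(1.15·0.712) = 0.001575 K/W
  R_expanded polystyrene = L/(kA) = 0.00528/(0.0281·0.712) = 0.2639 K/W
ΣR = 0.001575 + 0.2639 = 0.2655 K/W
Q = ΔT/ΣR = (20.7 °C − -11.9 °C)/0.2655 = 123 W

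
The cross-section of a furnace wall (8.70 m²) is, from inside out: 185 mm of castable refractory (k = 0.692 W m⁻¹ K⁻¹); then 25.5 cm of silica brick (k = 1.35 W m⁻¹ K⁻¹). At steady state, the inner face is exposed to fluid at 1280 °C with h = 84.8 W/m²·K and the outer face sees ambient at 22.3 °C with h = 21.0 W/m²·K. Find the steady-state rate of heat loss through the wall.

Resistance network (inner→outer):
  R_conv,in = 1/(hA) = 1/(84.8·8.70) = 0.001355 K/W
  R_castable refractory = L/(kA) = 0.185/(0.692·8.70) = 0.03073 K/W
  R_silica brick = L/(kA) = 0.255/(1.35·8.70) = 0.02171 K/W
  R_conv,out = 1/(hA) = 1/(21.0·8.70) = 0.005473 K/W
ΣR = 0.001355 + 0.03073 + 0.02171 + 0.005473 = 0.05927 K/W
Q = ΔT/ΣR = (1280 °C − 22.3 °C)/0.05927 = 21200 W

Q = 21200 W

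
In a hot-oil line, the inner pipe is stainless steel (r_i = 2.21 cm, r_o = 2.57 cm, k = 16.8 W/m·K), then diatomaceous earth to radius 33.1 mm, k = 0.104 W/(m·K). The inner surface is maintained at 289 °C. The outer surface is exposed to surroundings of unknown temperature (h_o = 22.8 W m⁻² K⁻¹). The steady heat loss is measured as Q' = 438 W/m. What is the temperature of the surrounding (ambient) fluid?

Series resistances:
  R'_stainless steel = ln(0.0257/0.0221)/(2πk) = 0.1509/(2π·16.8) = 0.001430 m·K/W
  R'_diatomaceous earth = ln(0.0331/0.0257)/(2πk) = 0.2530/(2π·0.104) = 0.3872 m·K/W
  R'_conv,out = 1/(2πr h) = 1/(2π·0.0331·22.8) = 0.2109 m·K/W
ΣR = 0.5996 m·K/W
ΔT = Q'·ΣR = 438 × 0.5996 = 262.6 K
Heat flows outward, so T_out = T_in − ΔT = 289 − 262.6 = 26.4 °C

T_out = 26.4 °C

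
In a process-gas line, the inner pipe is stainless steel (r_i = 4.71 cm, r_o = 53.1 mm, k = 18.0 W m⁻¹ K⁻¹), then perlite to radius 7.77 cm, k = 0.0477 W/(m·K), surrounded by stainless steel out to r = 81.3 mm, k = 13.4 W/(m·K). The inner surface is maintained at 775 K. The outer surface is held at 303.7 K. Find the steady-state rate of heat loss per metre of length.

Resistance network (inner→outer):
  R'_stainless steel = ln(0.0531/0.0471)/(2πk) = 0.1199/(2π·18.0) = 0.001060 m·K/W
  R'_perlite = ln(0.0777/0.0531)/(2πk) = 0.3807/(2π·0.0477) = 1.270 m·K/W
  R'_stainless steel = ln(0.0813/0.0777)/(2πk) = 0.04529/(2π·13.4) = 5.379×10^-4 m·K/W
ΣR = 0.001060 + 1.270 + 5.379×10^-4 = 1.272 m·K/W
Q' = ΔT/ΣR = (775 K − 303.7 K)/1.272 = 371 W/m

Q' = 371 W/m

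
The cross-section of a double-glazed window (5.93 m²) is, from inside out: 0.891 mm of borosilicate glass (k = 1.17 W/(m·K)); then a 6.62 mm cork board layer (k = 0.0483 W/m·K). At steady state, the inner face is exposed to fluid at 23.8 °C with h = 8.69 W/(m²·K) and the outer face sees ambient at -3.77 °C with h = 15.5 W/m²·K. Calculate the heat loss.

Treat each layer as a resistance in series:
  R_conv,in = 1/(hA) = 1/(8.69·5.93) = 0.01941 K/W
  R_borosilicate glass = L/(kA) = 8.91×10^-4/(1.17·5.93) = 1.284×10^-4 K/W
  R_cork board = L/(kA) = 0.00662/(0.0483·5.93) = 0.02311 K/W
  R_conv,out = 1/(hA) = 1/(15.5·5.93) = 0.01088 K/W
ΣR = 0.01941 + 1.284×10^-4 + 0.02311 + 0.01088 = 0.05353 K/W
Q = ΔT/ΣR = (23.8 °C − -3.77 °C)/0.05353 = 515 W

Q = 515 W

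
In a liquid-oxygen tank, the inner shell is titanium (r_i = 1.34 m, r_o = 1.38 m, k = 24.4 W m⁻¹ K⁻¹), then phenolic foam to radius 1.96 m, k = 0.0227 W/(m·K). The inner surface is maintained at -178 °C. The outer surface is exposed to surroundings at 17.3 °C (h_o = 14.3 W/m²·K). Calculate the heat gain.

Series thermal resistances, inner to outer:
  R_titanium = (1/1.34 − 1/1.38)/(4πk) = 0.02163/(4π·24.4) = 7.055×10^-5 K/W
  R_phenolic foam = (1/1.38 − 1/1.96)/(4πk) = 0.2144/(4π·0.0227) = 0.7517 K/W
  R_conv,out = 1/(4πr²h) = 1/(4π·1.96²·14.3) = 0.001449 K/W
ΣR = 7.055×10^-5 + 0.7517 + 0.001449 = 0.7532 K/W
Q = ΔT/ΣR = (-178 °C − 17.3 °C)/0.7532 = -259 W
(Negative Q ⇒ heat flows inward; heat gain = 259 W.)

Q = 259 W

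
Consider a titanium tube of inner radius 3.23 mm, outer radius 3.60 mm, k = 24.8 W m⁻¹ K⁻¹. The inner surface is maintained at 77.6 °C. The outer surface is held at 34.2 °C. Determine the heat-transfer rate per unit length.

Q' = 62400 W/m

Q' = 2πk·ΔT/ln(r₂/r₁) = 2π × 24.8 × 43.4 / ln(0.00360/0.00323) = 62400 W/m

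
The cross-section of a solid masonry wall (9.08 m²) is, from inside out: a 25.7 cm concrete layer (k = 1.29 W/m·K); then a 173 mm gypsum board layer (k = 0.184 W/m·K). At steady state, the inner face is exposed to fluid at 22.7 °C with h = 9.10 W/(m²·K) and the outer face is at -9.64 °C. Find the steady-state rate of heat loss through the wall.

Q = 235 W

Resistance network (inner→outer):
  R_conv,in = 1/(hA) = 1/(9.10·9.08) = 0.01210 K/W
  R_concrete = L/(kA) = 0.257/(1.29·9.08) = 0.02194 K/W
  R_gypsum board = L/(kA) = 0.173/(0.184·9.08) = 0.1035 K/W
ΣR = 0.01210 + 0.02194 + 0.1035 = 0.1375 K/W
Q = ΔT/ΣR = (22.7 °C − -9.64 °C)/0.1375 = 235 W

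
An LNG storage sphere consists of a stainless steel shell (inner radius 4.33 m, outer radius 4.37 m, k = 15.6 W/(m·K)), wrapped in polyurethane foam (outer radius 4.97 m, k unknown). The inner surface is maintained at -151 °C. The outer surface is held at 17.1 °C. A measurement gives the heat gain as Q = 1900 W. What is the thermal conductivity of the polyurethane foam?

ΣR = ΔT/Q = |-151 − 17.1|/1900 = 0.08847 K/W
Known resistances:
  R_stainless steel = (1/4.33 − 1/4.37)/(4πk) = 0.002114/(4π·15.6) = 1.078×10^-5 K/W
R_polyurethane foam = ΣR − ΣR_known = 0.08847 − 1.078×10^-5 = 0.08846 K/W
(1/r₁−1/r₂)/(4πk) = 0.08846 ⇒ k = 0.02763/(4π·0.08846) = 0.0249 W/m·K

k = 0.0249 W/m·K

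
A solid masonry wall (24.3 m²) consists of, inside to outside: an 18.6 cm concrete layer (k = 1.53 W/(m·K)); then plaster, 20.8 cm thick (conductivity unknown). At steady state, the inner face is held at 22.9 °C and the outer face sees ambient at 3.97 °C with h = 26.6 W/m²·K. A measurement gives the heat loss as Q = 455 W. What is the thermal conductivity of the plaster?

k = 0.244 W/m·K

ΣR = ΔT/Q = |22.9 − 3.97|/455 = 0.04160 K/W
Known resistances:
  R_concrete = L/(kA) = 0.186/(1.53·24.3) = 0.005003 K/W
  R_conv,out = 1/(hA) = 1/(26.6·24.3) = 0.001547 K/W
R_plaster = ΣR − ΣR_known = 0.04160 − 0.006550 = 0.03505 K/W
L/(kA) = 0.03505 ⇒ k = 0.208/(0.03505·24.3) = 0.244 W/m·K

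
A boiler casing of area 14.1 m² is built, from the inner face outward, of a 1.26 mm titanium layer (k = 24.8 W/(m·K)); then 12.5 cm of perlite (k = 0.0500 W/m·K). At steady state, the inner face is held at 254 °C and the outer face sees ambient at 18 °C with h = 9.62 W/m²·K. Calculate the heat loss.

Resistance network (inner→outer):
  R_titanium = L/(kA) = 0.00126/(24.8·14.1) = 3.603×10^-6 K/W
  R_perlite = L/(kA) = 0.125/(0.0500·14.1) = 0.1773 K/W
  R_conv,out = 1/(hA) = 1/(9.62·14.1) = 0.007372 K/W
ΣR = 3.603×10^-6 + 0.1773 + 0.007372 = 0.1847 K/W
Q = ΔT/ΣR = (254 °C − 18 °C)/0.1847 = 1280 W

Q = 1280 W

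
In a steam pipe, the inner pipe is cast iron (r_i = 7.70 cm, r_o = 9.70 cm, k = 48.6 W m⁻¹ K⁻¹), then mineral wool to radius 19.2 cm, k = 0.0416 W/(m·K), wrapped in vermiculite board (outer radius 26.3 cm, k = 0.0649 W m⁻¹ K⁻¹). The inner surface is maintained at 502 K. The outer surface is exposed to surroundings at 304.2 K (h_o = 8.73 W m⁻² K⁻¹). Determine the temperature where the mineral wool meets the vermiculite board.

T = 352.4 K

Series thermal resistances, inner to outer:
  R'_cast iron = ln(0.0970/0.0770)/(2πk) = 0.2309/(2π·48.6) = 7.562×10^-4 m·K/W
  R'_mineral wool = ln(0.192/0.0970)/(2πk) = 0.6828/(2π·0.0416) = 2.612 m·K/W
  R'_vermiculite board = ln(0.263/0.192)/(2πk) = 0.3147/(2π·0.0649) = 0.7716 m·K/W
  R'_conv,out = 1/(2πr h) = 1/(2π·0.263·8.73) = 0.06932 m·K/W
ΣR = 7.562×10^-4 + 2.612 + 0.7716 + 0.06932 = 3.454 m·K/W
Q' = ΔT/ΣR = (502 K − 304.2 K)/3.454 = 57.27 W/m
From the inner boundary to the mineral wool/vermiculite board interface, ΣR_partial = 2.613 m·K/W.
T_interface = T_in − Q'·ΣR_partial = 502 K − (57.27)(2.613) = 352.4 K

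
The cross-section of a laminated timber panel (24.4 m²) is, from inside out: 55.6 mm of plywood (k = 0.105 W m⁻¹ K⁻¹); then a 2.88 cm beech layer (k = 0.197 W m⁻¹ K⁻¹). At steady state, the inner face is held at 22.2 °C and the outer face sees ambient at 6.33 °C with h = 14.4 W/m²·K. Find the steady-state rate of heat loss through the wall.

Q = 520 W

Resistance network (inner→outer):
  R_plywood = L/(kA) = 0.0556/(0.105·24.4) = 0.02170 K/W
  R_beech = L/(kA) = 0.0288/(0.197·24.4) = 0.005992 K/W
  R_conv,out = 1/(hA) = 1/(14.4·24.4) = 0.002846 K/W
ΣR = 0.02170 + 0.005992 + 0.002846 = 0.03054 K/W
Q = ΔT/ΣR = (22.2 °C − 6.33 °C)/0.03054 = 520 W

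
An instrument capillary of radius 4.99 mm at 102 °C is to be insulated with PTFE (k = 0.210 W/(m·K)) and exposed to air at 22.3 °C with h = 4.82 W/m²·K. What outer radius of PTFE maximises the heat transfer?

For a cylinder, r_cr = k_ins/h = 0.210/4.82 = 0.0436 m = 4.36 cm

r_cr = 4.36 cm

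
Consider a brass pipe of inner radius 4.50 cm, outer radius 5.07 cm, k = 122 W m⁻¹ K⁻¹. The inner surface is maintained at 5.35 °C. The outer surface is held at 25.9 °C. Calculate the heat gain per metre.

Q' = 2πk·ΔT/ln(r₂/r₁) = 2π × 122 × 20.55 / ln(0.0507/0.0450) = 1.32×10^5 W/m

Q' = 132 kW/m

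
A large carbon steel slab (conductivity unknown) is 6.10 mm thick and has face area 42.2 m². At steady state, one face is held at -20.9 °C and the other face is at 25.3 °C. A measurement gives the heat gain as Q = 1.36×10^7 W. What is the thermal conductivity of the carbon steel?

k = 42.6 W/m·K

ΣR = ΔT/Q = |-20.9 − 25.3|/1.36×10^7 = 3.397×10^-6 K/W
L/(kA) = 3.397×10^-6 ⇒ k = 0.00610/(3.397×10^-6·42.2) = 42.6 W/m·K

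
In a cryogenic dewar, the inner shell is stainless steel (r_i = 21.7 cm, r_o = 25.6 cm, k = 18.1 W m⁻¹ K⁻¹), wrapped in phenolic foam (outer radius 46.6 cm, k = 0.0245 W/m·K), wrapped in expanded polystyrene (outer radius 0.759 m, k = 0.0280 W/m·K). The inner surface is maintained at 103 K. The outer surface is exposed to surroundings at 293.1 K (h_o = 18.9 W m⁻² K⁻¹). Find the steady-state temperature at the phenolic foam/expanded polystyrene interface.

T = 237.6 K

Series thermal resistances, inner to outer:
  R_stainless steel = (1/0.217 − 1/0.256)/(4πk) = 0.7020/(4π·18.1) = 0.003087 K/W
  R_phenolic foam = (1/0.256 − 1/0.466)/(4πk) = 1.760/(4π·0.0245) = 5.718 K/W
  R_expanded polystyrene = (1/0.466 − 1/0.759)/(4πk) = 0.8284/(4π·0.0280) = 2.354 K/W
  R_conv,out = 1/(4πr²h) = 1/(4π·0.759²·18.9) = 0.007309 K/W
ΣR = 0.003087 + 5.718 + 2.354 + 0.007309 = 8.082 K/W
Q = ΔT/ΣR = (103 K − 293.1 K)/8.082 = -23.52 W
From the inner boundary to the phenolic foam/expanded polystyrene interface, ΣR_partial = 5.721 K/W.
T_interface = T_in − Q·ΣR_partial = 103 K − (-23.52)(5.721) = 237.6 K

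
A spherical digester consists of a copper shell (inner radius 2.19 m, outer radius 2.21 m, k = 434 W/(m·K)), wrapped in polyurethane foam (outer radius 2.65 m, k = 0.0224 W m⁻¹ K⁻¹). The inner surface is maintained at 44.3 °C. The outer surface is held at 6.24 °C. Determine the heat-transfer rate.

Resistance network (inner→outer):
  R_copper = (1/2.19 − 1/2.21)/(4πk) = 0.004132/(4π·434) = 7.577×10^-7 K/W
  R_polyurethane foam = (1/2.21 − 1/2.65)/(4πk) = 0.07513/(4π·0.0224) = 0.2669 K/W
ΣR = 7.577×10^-7 + 0.2669 = 0.2669 K/W
Q = ΔT/ΣR = (44.3 °C − 6.24 °C)/0.2669 = 143 W

Q = 143 W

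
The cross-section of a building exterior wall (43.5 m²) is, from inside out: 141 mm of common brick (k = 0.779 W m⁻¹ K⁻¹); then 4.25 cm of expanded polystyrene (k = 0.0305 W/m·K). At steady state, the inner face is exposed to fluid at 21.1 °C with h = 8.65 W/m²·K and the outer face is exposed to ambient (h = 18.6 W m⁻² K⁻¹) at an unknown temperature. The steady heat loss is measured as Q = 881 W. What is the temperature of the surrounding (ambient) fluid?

T_out = -14.2 °C

Series resistances:
  R_conv,in = 1/(hA) = 1/(8.65·43.5) = 0.002658 K/W
  R_common brick = L/(kA) = 0.141/(0.779·43.5) = 0.004161 K/W
  R_expanded polystyrene = L/(kA) = 0.0425/(0.0305·43.5) = 0.03203 K/W
  R_conv,out = 1/(hA) = 1/(18.6·43.5) = 0.001236 K/W
ΣR = 0.04009 K/W
ΔT = Q·ΣR = 881 × 0.04009 = 35.32 K
Heat flows outward, so T_out = T_in − ΔT = 21.1 − 35.32 = -14.2 °C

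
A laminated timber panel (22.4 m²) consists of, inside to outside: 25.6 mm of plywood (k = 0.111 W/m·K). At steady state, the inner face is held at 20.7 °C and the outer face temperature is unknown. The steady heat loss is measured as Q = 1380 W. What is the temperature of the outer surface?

Series resistances:
  R_plywood = L/(kA) = 0.0256/(0.111·22.4) = 0.01030 K/W
ΣR = 0.01030 K/W
ΔT = Q·ΣR = 1380 × 0.01030 = 14.21 K
Heat flows outward, so T_out = T_in − ΔT = 20.7 − 14.21 = 6.49 °C

T_out = 6.49 °C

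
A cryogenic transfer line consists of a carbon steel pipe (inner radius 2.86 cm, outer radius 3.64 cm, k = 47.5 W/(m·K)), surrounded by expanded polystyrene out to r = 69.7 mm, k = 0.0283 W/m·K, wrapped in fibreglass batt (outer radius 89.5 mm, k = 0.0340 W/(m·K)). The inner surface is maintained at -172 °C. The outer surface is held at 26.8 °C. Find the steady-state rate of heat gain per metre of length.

Resistance network (inner→outer):
  R'_carbon steel = ln(0.0364/0.0286)/(2πk) = 0.2412/(2π·47.5) = 8.080×10^-4 m·K/W
  R'_expanded polystyrene = ln(0.0697/0.0364)/(2πk) = 0.6496/(2π·0.0283) = 3.653 m·K/W
  R'_fibreglass batt = ln(0.0895/0.0697)/(2πk) = 0.2500/(2π·0.0340) = 1.170 m·K/W
ΣR = 8.080×10^-4 + 3.653 + 1.170 = 4.824 m·K/W
Q' = ΔT/ΣR = (-172 °C − 26.8 °C)/4.824 = -41.2 W/m
(Negative Q' ⇒ heat flows inward; heat gain = 41.2 W/m.)

Q' = 41.2 W/m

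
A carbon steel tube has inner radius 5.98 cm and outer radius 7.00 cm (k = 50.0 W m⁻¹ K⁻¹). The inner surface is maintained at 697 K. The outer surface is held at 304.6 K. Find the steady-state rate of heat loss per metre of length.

Q' = 7.83×10^5 W/m

Q' = 2πk·ΔT/ln(r₂/r₁) = 2π × 50.0 × 392.4 / ln(0.0700/0.0598) = 7.83×10^5 W/m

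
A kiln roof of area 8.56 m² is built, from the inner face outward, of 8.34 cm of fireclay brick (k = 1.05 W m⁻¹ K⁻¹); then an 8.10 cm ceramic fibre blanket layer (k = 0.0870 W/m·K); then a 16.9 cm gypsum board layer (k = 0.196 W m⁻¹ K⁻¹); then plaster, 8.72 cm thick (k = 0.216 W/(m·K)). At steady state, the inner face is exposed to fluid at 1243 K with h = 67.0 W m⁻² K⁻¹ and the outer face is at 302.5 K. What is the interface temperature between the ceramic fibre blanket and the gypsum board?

Series thermal resistances, inner to outer:
  R_conv,in = 1/(hA) = 1/(67.0·8.56) = 0.001744 K/W
  R_fireclay brick = L/(kA) = 0.0834/(1.05·8.56) = 0.009279 K/W
  R_ceramic fibre blanket = L/(kA) = 0.0810/(0.0870·8.56) = 0.1088 K/W
  R_gypsum board = L/(kA) = 0.169/(0.196·8.56) = 0.1007 K/W
  R_plaster = L/(kA) = 0.0872/(0.216·8.56) = 0.04716 K/W
ΣR = 0.001744 + 0.009279 + 0.1088 + 0.1007 + 0.04716 = 0.2677 K/W
Q = ΔT/ΣR = (1243 K − 302.5 K)/0.2677 = 3513 W
From the inner boundary to the ceramic fibre blanket/gypsum board interface, ΣR_partial = 0.1198 K/W.
T_interface = T_in − Q·ΣR_partial = 1243 K − (3513)(0.1198) = 822 K

T = 822 K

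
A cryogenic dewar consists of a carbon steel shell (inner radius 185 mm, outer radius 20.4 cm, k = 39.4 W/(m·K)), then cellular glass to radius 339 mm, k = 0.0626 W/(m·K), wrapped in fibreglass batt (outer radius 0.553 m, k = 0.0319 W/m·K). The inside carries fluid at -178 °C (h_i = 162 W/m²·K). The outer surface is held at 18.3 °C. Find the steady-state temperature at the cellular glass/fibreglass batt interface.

Treat each layer as a resistance in series:
  R_conv,in = 1/(4πr²h) = 1/(4π·0.185²·162) = 0.01435 K/W
  R_carbon steel = (1/0.185 − 1/0.204)/(4πk) = 0.5034/(4π·39.4) = 0.001017 K/W
  R_cellular glass = (1/0.204 − 1/0.339)/(4πk) = 1.952/(4π·0.0626) = 2.482 K/W
  R_fibreglass batt = (1/0.339 − 1/0.553)/(4πk) = 1.142/(4π·0.0319) = 2.848 K/W
ΣR = 0.01435 + 0.001017 + 2.482 + 2.848 = 5.345 K/W
Q = ΔT/ΣR = (-178 °C − 18.3 °C)/5.345 = -36.73 W
From the inner boundary to the cellular glass/fibreglass batt interface, ΣR_partial = 2.497 K/W.
T_interface = T_in − Q·ΣR_partial = -178 °C − (-36.73)(2.497) = -86.3 °C

T = -86.3 °C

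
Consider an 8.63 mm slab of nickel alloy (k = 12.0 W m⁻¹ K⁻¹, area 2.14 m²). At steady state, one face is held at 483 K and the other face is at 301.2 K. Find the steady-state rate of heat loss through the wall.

Q = kA·ΔT/L = 12.0 × 2.14 × |483 K − 301.2 K| / 0.00863 = 5.41×10^5 W

Q = 5.41×10^5 W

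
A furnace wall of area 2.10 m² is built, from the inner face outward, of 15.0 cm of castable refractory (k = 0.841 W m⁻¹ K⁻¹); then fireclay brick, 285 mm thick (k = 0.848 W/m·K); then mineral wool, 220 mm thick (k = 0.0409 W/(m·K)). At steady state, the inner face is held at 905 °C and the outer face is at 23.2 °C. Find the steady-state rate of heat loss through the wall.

Treat each layer as a resistance in series:
  R_castable refractory = L/(kA) = 0.150/(0.841·2.10) = 0.08493 K/W
  R_fireclay brick = L/(kA) = 0.285/(0.848·2.10) = 0.1600 K/W
  R_mineral wool = L/(kA) = 0.220/(0.0409·2.10) = 2.561 K/W
ΣR = 0.08493 + 0.1600 + 2.561 = 2.806 K/W
Q = ΔT/ΣR = (905 °C − 23.2 °C)/2.806 = 314 W

Q = 314 W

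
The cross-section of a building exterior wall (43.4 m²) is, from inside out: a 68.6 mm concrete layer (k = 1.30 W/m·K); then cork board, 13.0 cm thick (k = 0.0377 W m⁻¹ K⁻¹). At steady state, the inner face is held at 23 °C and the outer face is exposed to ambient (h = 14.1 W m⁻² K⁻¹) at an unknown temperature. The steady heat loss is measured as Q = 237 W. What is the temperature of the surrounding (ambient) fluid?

T_out = 3.49 °C

Series resistances:
  R_concrete = L/(kA) = 0.0686/(1.30·43.4) = 0.001216 K/W
  R_cork board = L/(kA) = 0.130/(0.0377·43.4) = 0.07945 K/W
  R_conv,out = 1/(hA) = 1/(14.1·43.4) = 0.001634 K/W
ΣR = 0.08230 K/W
ΔT = Q·ΣR = 237 × 0.08230 = 19.51 K
Heat flows outward, so T_out = T_in − ΔT = 23 − 19.51 = 3.49 °C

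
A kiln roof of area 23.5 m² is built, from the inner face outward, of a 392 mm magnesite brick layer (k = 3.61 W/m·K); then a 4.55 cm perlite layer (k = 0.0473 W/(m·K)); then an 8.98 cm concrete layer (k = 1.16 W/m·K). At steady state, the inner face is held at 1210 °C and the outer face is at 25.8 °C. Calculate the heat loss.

Series thermal resistances, inner to outer:
  R_magnesite brick = L/(kA) = 0.392/(3.61·23.5) = 0.004621 K/W
  R_perlite = L/(kA) = 0.0455/(0.0473·23.5) = 0.04093 K/W
  R_concrete = L/(kA) = 0.0898/(1.16·23.5) = 0.003294 K/W
ΣR = 0.004621 + 0.04093 + 0.003294 = 0.04884 K/W
Q = ΔT/ΣR = (1210 °C − 25.8 °C)/0.04884 = 24200 W

Q = 24200 W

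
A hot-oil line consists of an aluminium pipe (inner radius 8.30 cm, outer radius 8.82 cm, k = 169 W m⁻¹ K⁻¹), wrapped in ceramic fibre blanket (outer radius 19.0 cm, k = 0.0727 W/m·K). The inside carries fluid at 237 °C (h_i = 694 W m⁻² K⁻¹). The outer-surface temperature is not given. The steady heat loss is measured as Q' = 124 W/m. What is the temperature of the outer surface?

T_out = 28.3 °C

Sum the resistances:
  R'_conv,in = 1/(2πr h) = 1/(2π·0.0830·694) = 0.002763 m·K/W
  R'_aluminium = ln(0.0882/0.0830)/(2πk) = 0.06077/(2π·169) = 5.723×10^-5 m·K/W
  R'_ceramic fibre blanket = ln(0.190/0.0882)/(2πk) = 0.7674/(2π·0.0727) = 1.680 m·K/W
ΣR = 1.683 m·K/W
ΔT = Q'·ΣR = 124 × 1.683 = 208.7 K
Heat flows outward, so T_out = T_in − ΔT = 237 − 208.7 = 28.3 °C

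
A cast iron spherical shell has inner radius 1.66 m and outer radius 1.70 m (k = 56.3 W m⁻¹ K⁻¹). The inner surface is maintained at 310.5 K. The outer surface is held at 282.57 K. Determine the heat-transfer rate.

Q = 1.39×10^6 W

Q = 4πk·ΔT/(1/r₁ − 1/r₂) = 4π × 56.3 × 27.93 / (1/1.66 − 1/1.70) = 1.39×10^6 W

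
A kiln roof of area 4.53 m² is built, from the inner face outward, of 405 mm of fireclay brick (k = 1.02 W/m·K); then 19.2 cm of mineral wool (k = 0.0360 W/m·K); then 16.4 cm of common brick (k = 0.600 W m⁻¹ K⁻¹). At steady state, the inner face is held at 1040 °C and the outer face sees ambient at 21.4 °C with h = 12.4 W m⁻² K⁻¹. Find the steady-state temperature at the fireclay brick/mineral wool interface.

Series thermal resistances, inner to outer:
  R_fireclay brick = L/(kA) = 0.405/(1.02·4.53) = 0.08765 K/W
  R_mineral wool = L/(kA) = 0.192/(0.0360·4.53) = 1.177 K/W
  R_common brick = L/(kA) = 0.164/(0.600·4.53) = 0.06034 K/W
  R_conv,out = 1/(hA) = 1/(12.4·4.53) = 0.01780 K/W
ΣR = 0.08765 + 1.177 + 0.06034 + 0.01780 = 1.343 K/W
Q = ΔT/ΣR = (1040 °C − 21.4 °C)/1.343 = 758.5 W
From the inner boundary to the fireclay brick/mineral wool interface, ΣR_partial = 0.08765 K/W.
T_interface = T_in − Q·ΣR_partial = 1040 °C − (758.5)(0.08765) = 974 °C

T = 974 °C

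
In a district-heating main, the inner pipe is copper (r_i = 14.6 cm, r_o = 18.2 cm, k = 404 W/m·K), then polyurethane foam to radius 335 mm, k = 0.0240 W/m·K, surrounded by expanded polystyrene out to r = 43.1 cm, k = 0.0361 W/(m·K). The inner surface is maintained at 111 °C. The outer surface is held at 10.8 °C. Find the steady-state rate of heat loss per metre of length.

Resistance network (inner→outer):
  R'_copper = ln(0.182/0.146)/(2πk) = 0.2204/(2π·404) = 8.683×10^-5 m·K/W
  R'_polyurethane foam = ln(0.335/0.182)/(2πk) = 0.6101/(2π·0.0240) = 4.046 m·K/W
  R'_expanded polystyrene = ln(0.431/0.335)/(2πk) = 0.2520/(2π·0.0361) = 1.111 m·K/W
ΣR = 8.683×10^-5 + 4.046 + 1.111 = 5.157 m·K/W
Q' = ΔT/ΣR = (111 °C − 10.8 °C)/5.157 = 19.4 W/m

Q' = 19.4 W/m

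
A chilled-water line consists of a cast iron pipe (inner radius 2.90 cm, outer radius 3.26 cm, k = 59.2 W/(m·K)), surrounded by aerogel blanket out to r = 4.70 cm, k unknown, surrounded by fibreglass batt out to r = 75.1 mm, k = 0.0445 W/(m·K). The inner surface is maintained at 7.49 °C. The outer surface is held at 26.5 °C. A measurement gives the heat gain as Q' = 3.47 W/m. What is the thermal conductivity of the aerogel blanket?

ΣR = ΔT/Q' = |7.49 − 26.5|/3.47 = 5.478 m·K/W
Known resistances:
  R'_cast iron = ln(0.0326/0.0290)/(2πk) = 0.1170/(2π·59.2) = 3.146×10^-4 m·K/W
  R'_fibreglass batt = ln(0.0751/0.0470)/(2πk) = 0.4687/(2π·0.0445) = 1.676 m·K/W
R_aerogel blanket = ΣR − ΣR_known = 5.478 − 1.676 = 3.802 m·K/W
ln(r₂/r₁)/(2πk) = 3.802 ⇒ k = 0.3658/(2π·3.802) = 0.0153 W/m·K

k = 0.0153 W/m·K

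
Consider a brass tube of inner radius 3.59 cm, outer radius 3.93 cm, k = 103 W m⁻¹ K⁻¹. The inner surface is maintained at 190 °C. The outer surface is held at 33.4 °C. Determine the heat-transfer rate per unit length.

Q' = 2πk·ΔT/ln(r₂/r₁) = 2π × 103 × 156.6 / ln(0.0393/0.0359) = 1.12×10^6 W/m

Q' = 1.12×10^6 W/m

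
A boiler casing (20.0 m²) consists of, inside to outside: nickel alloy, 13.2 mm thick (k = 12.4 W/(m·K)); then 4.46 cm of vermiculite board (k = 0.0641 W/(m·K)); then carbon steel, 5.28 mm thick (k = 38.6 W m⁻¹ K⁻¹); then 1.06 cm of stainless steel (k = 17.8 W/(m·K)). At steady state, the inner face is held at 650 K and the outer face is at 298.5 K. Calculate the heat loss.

Resistance network (inner→outer):
  R_nickel alloy = L/(kA) = 0.0132/(12.4·20.0) = 5.323×10^-5 K/W
  R_vermiculite board = L/(kA) = 0.0446/(0.0641·20.0) = 0.03479 K/W
  R_carbon steel = L/(kA) = 0.00528/(38.6·20.0) = 6.839×10^-6 K/W
  R_stainless steel = L/(kA) = 0.0106/(17.8·20.0) = 2.978×10^-5 K/W
ΣR = 5.323×10^-5 + 0.03479 + 6.839×10^-6 + 2.978×10^-5 = 0.03488 K/W
Q = ΔT/ΣR = (650 K − 298.5 K)/0.03488 = 10100 W

Q = 10.1 kW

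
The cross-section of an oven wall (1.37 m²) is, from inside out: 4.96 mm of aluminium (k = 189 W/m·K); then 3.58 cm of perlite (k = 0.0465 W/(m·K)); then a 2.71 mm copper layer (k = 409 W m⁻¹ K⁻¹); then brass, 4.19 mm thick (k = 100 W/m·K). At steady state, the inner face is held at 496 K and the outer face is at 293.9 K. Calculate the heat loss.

Q = 360 W

Resistance network (inner→outer):
  R_aluminium = L/(kA) = 0.00496/(189·1.37) = 1.916×10^-5 K/W
  R_perlite = L/(kA) = 0.0358/(0.0465·1.37) = 0.5620 K/W
  R_copper = L/(kA) = 0.00271/(409·1.37) = 4.836×10^-6 K/W
  R_brass = L/(kA) = 0.00419/(100·1.37) = 3.058×10^-5 K/W
ΣR = 1.916×10^-5 + 0.5620 + 4.836×10^-6 + 3.058×10^-5 = 0.5621 K/W
Q = ΔT/ΣR = (496 K − 293.9 K)/0.5621 = 360 W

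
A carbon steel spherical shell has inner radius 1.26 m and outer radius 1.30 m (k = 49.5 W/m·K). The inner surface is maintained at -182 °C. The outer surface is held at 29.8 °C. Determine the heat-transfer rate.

Q = 5400 kW

Q = 4πk·ΔT/(1/r₁ − 1/r₂) = 4π × 49.5 × 211.8 / (1/1.26 − 1/1.30) = 5.40×10^6 W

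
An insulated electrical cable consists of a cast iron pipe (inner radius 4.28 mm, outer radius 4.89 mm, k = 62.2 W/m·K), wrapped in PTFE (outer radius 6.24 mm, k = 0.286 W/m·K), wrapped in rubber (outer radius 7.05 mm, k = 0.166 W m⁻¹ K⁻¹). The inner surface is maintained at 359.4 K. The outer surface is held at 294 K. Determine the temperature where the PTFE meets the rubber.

Resistance network (inner→outer):
  R'_cast iron = ln(0.00489/0.00428)/(2πk) = 0.1332/(2π·62.2) = 3.409×10^-4 m·K/W
  R'_PTFE = ln(0.00624/0.00489)/(2πk) = 0.2438/(2π·0.286) = 0.1357 m·K/W
  R'_rubber = ln(0.00705/0.00624)/(2πk) = 0.1220/(2π·0.166) = 0.1170 m·K/W
ΣR = 3.409×10^-4 + 0.1357 + 0.1170 = 0.2530 m·K/W
Q' = ΔT/ΣR = (359.4 K − 294 K)/0.2530 = 258.5 W/m
From the inner boundary to the PTFE/rubber interface, ΣR_partial = 0.1360 m·K/W.
T_interface = T_in − Q'·ΣR_partial = 359.4 K − (258.5)(0.1360) = 324.2 K

T = 324.2 K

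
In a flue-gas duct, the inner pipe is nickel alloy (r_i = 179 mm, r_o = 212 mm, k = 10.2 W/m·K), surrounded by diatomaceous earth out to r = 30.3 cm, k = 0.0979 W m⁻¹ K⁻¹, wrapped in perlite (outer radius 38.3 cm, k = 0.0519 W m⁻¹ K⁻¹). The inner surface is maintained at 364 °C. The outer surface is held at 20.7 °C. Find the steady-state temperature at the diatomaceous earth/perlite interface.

Series thermal resistances, inner to outer:
  R'_nickel alloy = ln(0.212/0.179)/(2πk) = 0.1692/(2π·10.2) = 0.002640 m·K/W
  R'_diatomaceous earth = ln(0.303/0.212)/(2πk) = 0.3571/(2π·0.0979) = 0.5806 m·K/W
  R'_perlite = ln(0.383/0.303)/(2πk) = 0.2343/(2π·0.0519) = 0.7185 m·K/W
ΣR = 0.002640 + 0.5806 + 0.7185 = 1.302 m·K/W
Q' = ΔT/ΣR = (364 °C − 20.7 °C)/1.302 = 263.7 W/m
From the inner boundary to the diatomaceous earth/perlite interface, ΣR_partial = 0.5832 m·K/W.
T_interface = T_in − Q'·ΣR_partial = 364 °C − (263.7)(0.5832) = 210 °C

T = 210 °C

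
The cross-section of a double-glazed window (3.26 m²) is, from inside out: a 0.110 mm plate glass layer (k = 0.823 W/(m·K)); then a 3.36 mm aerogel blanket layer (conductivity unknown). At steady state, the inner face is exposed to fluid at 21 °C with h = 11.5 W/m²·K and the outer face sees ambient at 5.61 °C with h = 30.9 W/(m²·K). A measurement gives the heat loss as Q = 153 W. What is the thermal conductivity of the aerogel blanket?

ΣR = ΔT/Q = |21 − 5.61|/153 = 0.1006 K/W
Known resistances:
  R_conv,in = 1/(hA) = 1/(11.5·3.26) = 0.02667 K/W
  R_plate glass = L/(kA) = 1.10×10^-4/(0.823·3.26) = 4.100×10^-5 K/W
  R_conv,out = 1/(hA) = 1/(30.9·3.26) = 0.009927 K/W
R_aerogel blanket = ΣR − ΣR_known = 0.1006 − 0.03664 = 0.06396 K/W
L/(kA) = 0.06396 ⇒ k = 0.00336/(0.06396·3.26) = 0.0161 W/m·K

k = 0.0161 W/m·K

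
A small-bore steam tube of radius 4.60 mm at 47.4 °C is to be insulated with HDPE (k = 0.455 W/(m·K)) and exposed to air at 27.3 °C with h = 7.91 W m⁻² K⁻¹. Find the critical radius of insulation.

For a cylinder, r_cr = k_ins/h = 0.455/7.91 = 0.0575 m = 5.75 cm

r_cr = 5.75 cm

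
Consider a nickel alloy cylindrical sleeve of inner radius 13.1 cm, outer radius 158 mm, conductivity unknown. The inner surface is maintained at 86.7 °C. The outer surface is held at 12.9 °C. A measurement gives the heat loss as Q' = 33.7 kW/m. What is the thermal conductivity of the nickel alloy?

ΣR = ΔT/Q' = |86.7 − 12.9|/33700 = 0.002190 m·K/W
ln(r₂/r₁)/(2πk) = 0.002190 ⇒ k = 0.1874/(2π·0.002190) = 13.6 W/m·K

k = 13.6 W/m·K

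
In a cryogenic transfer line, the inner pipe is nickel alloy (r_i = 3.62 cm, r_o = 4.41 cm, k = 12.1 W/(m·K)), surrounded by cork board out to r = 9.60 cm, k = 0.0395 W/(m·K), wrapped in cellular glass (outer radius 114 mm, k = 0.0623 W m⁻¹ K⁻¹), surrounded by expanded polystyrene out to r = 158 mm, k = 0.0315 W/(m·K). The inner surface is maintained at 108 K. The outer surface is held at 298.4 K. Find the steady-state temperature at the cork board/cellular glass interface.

Treat each layer as a resistance in series:
  R'_nickel alloy = ln(0.0441/0.0362)/(2πk) = 0.1974/(2π·12.1) = 0.002596 m·K/W
  R'_cork board = ln(0.0960/0.0441)/(2πk) = 0.7779/(2π·0.0395) = 3.134 m·K/W
  R'_cellular glass = ln(0.114/0.0960)/(2πk) = 0.1719/(2π·0.0623) = 0.4390 m·K/W
  R'_expanded polystyrene = ln(0.158/0.114)/(2πk) = 0.3264/(2π·0.0315) = 1.649 m·K/W
ΣR = 0.002596 + 3.134 + 0.4390 + 1.649 = 5.225 m·K/W
Q' = ΔT/ΣR = (108 K − 298.4 K)/5.225 = -36.44 W/m
From the inner boundary to the cork board/cellular glass interface, ΣR_partial = 3.137 m·K/W.
T_interface = T_in − Q'·ΣR_partial = 108 K − (-36.44)(3.137) = 222.3 K

T = 222.3 K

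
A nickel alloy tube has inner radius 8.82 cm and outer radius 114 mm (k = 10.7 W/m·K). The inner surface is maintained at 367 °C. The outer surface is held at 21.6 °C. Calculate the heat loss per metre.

Q' = 90.5 kW/m

Q' = 2πk·ΔT/ln(r₂/r₁) = 2π × 10.7 × 345.4 / ln(0.114/0.0882) = 90500 W/m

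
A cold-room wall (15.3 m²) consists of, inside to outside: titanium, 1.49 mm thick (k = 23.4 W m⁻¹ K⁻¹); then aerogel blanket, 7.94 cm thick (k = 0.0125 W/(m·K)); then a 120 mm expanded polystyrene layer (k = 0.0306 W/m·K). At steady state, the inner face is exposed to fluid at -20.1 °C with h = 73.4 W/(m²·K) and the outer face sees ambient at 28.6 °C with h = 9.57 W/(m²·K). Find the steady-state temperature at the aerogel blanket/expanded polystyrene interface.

T = 9.73 °C

Resistance network (inner→outer):
  R_conv,in = 1/(hA) = 1/(73.4·15.3) = 8.905×10^-4 K/W
  R_titanium = L/(kA) = 0.00149/(23.4·15.3) = 4.162×10^-6 K/W
  R_aerogel blanket = L/(kA) = 0.0794/(0.0125·15.3) = 0.4152 K/W
  R_expanded polystyrene = L/(kA) = 0.120/(0.0306·15.3) = 0.2563 K/W
  R_conv,out = 1/(hA) = 1/(9.57·15.3) = 0.006830 K/W
ΣR = 8.905×10^-4 + 4.162×10^-6 + 0.4152 + 0.2563 + 0.006830 = 0.6792 K/W
Q = ΔT/ΣR = (-20.1 °C − 28.6 °C)/0.6792 = -71.70 W
From the inner boundary to the aerogel blanket/expanded polystyrene interface, ΣR_partial = 0.4161 K/W.
T_interface = T_in − Q·ΣR_partial = -20.1 °C − (-71.70)(0.4161) = 9.73 °C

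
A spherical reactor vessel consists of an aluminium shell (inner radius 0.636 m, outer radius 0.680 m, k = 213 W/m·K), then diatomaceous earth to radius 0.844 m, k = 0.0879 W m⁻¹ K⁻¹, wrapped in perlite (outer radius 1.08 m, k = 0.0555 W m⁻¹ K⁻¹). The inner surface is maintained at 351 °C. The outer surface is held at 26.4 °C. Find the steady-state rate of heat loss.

Treat each layer as a resistance in series:
  R_aluminium = (1/0.636 − 1/0.680)/(4πk) = 0.1017/(4π·213) = 3.801×10^-5 K/W
  R_diatomaceous earth = (1/0.680 − 1/0.844)/(4πk) = 0.2858/(4π·0.0879) = 0.2587 K/W
  R_perlite = (1/0.844 − 1/1.08)/(4πk) = 0.2589/(4π·0.0555) = 0.3712 K/W
ΣR = 3.801×10^-5 + 0.2587 + 0.3712 = 0.6299 K/W
Q = ΔT/ΣR = (351 °C − 26.4 °C)/0.6299 = 515 W

Q = 515 W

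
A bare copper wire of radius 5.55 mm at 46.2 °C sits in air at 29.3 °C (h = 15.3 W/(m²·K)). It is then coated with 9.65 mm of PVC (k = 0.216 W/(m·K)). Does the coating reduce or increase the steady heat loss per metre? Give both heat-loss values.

increases: 9.02 → 11.8 W/m

Critical radius for a cylinder: r_cr = k/h = 0.0141 m = 1.41 cm.
Outer radius after coating: r₂ = 0.00555 + 0.00965 = 0.01520 m.
r₁ < r_cr < r₂: heat loss rises to a maximum at r_cr then falls. Whether the coating helps depends on whether Q(r₂) has dropped back below Q(r₁).
Bare: R = 1/(2πr₁h) = 1.874 m·K/W; Q = 16.9/1.874 = 9.02 W/m.
Coated: R = R_cond + R_conv = 1.427 m·K/W; Q = 16.9/1.427 = 11.8 W/m.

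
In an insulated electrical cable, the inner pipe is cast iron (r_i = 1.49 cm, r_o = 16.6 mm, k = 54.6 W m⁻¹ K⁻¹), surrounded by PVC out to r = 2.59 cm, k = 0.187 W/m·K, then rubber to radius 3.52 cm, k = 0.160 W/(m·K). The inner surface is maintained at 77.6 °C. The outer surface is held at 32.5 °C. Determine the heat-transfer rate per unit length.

Resistance network (inner→outer):
  R'_cast iron = ln(0.0166/0.0149)/(2πk) = 0.1080/(2π·54.6) = 3.149×10^-4 m·K/W
  R'_PVC = ln(0.0259/0.0166)/(2πk) = 0.4448/(2π·0.187) = 0.3786 m·K/W
  R'_rubber = ln(0.0352/0.0259)/(2πk) = 0.3068/(2π·0.160) = 0.3052 m·K/W
ΣR = 3.149×10^-4 + 0.3786 + 0.3052 = 0.6841 m·K/W
Q' = ΔT/ΣR = (77.6 °C − 32.5 °C)/0.6841 = 65.9 W/m

Q' = 65.9 W/m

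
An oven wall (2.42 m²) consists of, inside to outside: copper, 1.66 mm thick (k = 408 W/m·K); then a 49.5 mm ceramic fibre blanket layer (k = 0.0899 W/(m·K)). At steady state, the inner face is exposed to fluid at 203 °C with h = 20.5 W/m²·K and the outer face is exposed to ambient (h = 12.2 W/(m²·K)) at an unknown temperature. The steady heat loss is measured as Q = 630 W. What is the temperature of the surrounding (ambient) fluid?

Series resistances:
  R_conv,in = 1/(hA) = 1/(20.5·2.42) = 0.02016 K/W
  R_copper = L/(kA) = 0.00166/(408·2.42) = 1.681×10^-6 K/W
  R_ceramic fibre blanket = L/(kA) = 0.0495/(0.0899·2.42) = 0.2275 K/W
  R_conv,out = 1/(hA) = 1/(12.2·2.42) = 0.03387 K/W
ΣR = 0.2816 K/W
ΔT = Q·ΣR = 630 × 0.2816 = 177.4 K
Heat flows outward, so T_out = T_in − ΔT = 203 − 177.4 = 25.6 °C

T_out = 25.6 °C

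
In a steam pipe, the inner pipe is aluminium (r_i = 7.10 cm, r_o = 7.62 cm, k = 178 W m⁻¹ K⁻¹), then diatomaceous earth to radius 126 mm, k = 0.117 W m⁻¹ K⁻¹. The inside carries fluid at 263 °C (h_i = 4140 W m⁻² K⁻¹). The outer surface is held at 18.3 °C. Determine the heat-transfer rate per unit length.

Resistance network (inner→outer):
  R'_conv,in = 1/(2πr h) = 1/(2π·0.0710·4140) = 5.415×10^-4 m·K/W
  R'_aluminium = ln(0.0762/0.0710)/(2πk) = 0.07068/(2π·178) = 6.320×10^-5 m·K/W
  R'_diatomaceous earth = ln(0.126/0.0762)/(2πk) = 0.5029/(2π·0.117) = 0.6841 m·K/W
ΣR = 5.415×10^-4 + 6.320×10^-5 + 0.6841 = 0.6847 m·K/W
Q' = ΔT/ΣR = (263 °C − 18.3 °C)/0.6847 = 357 W/m

Q' = 357 W/m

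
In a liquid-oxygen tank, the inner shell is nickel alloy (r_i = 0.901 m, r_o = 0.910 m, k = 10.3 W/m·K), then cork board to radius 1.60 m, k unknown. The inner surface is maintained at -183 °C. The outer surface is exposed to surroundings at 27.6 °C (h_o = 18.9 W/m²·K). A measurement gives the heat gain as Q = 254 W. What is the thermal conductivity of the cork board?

ΣR = ΔT/Q = |-183 − 27.6|/254 = 0.8291 K/W
Known resistances:
  R_nickel alloy = (1/0.901 − 1/0.910)/(4πk) = 0.01098/(4π·10.3) = 8.481×10^-5 K/W
  R_conv,out = 1/(4πr²h) = 1/(4π·1.60²·18.9) = 0.001645 K/W
R_cork board = ΣR − ΣR_known = 0.8291 − 0.001730 = 0.8274 K/W
(1/r₁−1/r₂)/(4πk) = 0.8274 ⇒ k = 0.4739/(4π·0.8274) = 0.0456 W/m·K

k = 0.0456 W/m·K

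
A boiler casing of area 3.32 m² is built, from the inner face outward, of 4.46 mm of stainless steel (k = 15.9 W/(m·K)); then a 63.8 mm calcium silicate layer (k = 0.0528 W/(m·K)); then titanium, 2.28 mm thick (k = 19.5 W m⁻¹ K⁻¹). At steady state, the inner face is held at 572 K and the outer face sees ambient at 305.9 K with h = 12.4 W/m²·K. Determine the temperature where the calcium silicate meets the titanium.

T = 322.6 K

Resistance network (inner→outer):
  R_stainless steel = L/(kA) = 0.00446/(15.9·3.32) = 8.449×10^-5 K/W
  R_calcium silicate = L/(kA) = 0.0638/(0.0528·3.32) = 0.3640 K/W
  R_titanium = L/(kA) = 0.00228/(19.5·3.32) = 3.522×10^-5 K/W
  R_conv,out = 1/(hA) = 1/(12.4·3.32) = 0.02429 K/W
ΣR = 8.449×10^-5 + 0.3640 + 3.522×10^-5 + 0.02429 = 0.3884 K/W
Q = ΔT/ΣR = (572 K − 305.9 K)/0.3884 = 685.1 W
From the inner boundary to the calcium silicate/titanium interface, ΣR_partial = 0.3641 K/W.
T_interface = T_in − Q·ΣR_partial = 572 K − (685.1)(0.3641) = 322.6 K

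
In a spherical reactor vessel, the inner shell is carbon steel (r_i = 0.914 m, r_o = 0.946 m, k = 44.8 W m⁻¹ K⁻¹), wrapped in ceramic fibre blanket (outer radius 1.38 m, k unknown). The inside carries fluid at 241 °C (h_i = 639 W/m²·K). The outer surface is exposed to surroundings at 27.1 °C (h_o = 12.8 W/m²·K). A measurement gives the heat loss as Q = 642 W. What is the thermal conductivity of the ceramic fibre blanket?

ΣR = ΔT/Q = |241 − 27.1|/642 = 0.3332 K/W
Known resistances:
  R_conv,in = 1/(4πr²h) = 1/(4π·0.914²·639) = 1.491×10^-4 K/W
  R_carbon steel = (1/0.914 − 1/0.946)/(4πk) = 0.03701/(4π·44.8) = 6.574×10^-5 K/W
  R_conv,out = 1/(4πr²h) = 1/(4π·1.38²·12.8) = 0.003265 K/W
R_ceramic fibre blanket = ΣR − ΣR_known = 0.3332 − 0.003480 = 0.3297 K/W
(1/r₁−1/r₂)/(4πk) = 0.3297 ⇒ k = 0.3324/(4π·0.3297) = 0.0802 W/m·K

k = 0.0802 W/m·K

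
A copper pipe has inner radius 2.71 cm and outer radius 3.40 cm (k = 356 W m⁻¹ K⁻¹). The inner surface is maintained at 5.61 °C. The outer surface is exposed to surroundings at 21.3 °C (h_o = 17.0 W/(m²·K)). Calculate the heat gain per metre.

Treat each layer as a resistance in series:
  R'_copper = ln(0.0340/0.0271)/(2πk) = 0.2268/(2π·356) = 1.014×10^-4 m·K/W
  R'_conv,out = 1/(2πr h) = 1/(2π·0.0340·17.0) = 0.2754 m·K/W
ΣR = 1.014×10^-4 + 0.2754 = 0.2755 m·K/W
Q' = ΔT/ΣR = (5.61 °C − 21.3 °C)/0.2755 = -57.0 W/m
(Negative Q' ⇒ heat flows inward; heat gain = 57.0 W/m.)

Q' = 57.0 W/m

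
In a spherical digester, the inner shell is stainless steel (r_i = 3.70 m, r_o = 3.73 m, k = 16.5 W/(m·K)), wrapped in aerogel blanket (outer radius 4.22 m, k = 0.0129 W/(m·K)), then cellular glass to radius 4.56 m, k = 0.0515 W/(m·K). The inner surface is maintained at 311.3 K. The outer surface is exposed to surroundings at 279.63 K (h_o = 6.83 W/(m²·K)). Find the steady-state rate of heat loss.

Q = 144 W

Treat each layer as a resistance in series:
  R_stainless steel = (1/3.70 − 1/3.73)/(4πk) = 0.002174/(4π·16.5) = 1.048×10^-5 K/W
  R_aerogel blanket = (1/3.73 − 1/4.22)/(4πk) = 0.03113/(4π·0.0129) = 0.1920 K/W
  R_cellular glass = (1/4.22 − 1/4.56)/(4πk) = 0.01767/(4π·0.0515) = 0.02730 K/W
  R_conv,out = 1/(4πr²h) = 1/(4π·4.56²·6.83) = 5.603×10^-4 K/W
ΣR = 1.048×10^-5 + 0.1920 + 0.02730 + 5.603×10^-4 = 0.2199 K/W
Q = ΔT/ΣR = (311.3 K − 279.63 K)/0.2199 = 144 W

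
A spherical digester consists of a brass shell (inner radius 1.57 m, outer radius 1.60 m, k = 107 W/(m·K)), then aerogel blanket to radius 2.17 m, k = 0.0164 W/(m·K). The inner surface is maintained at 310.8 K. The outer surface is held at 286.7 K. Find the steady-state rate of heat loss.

Q = 30.3 W

Resistance network (inner→outer):
  R_brass = (1/1.57 − 1/1.60)/(4πk) = 0.01194/(4π·107) = 8.882×10^-6 K/W
  R_aerogel blanket = (1/1.60 − 1/2.17)/(4πk) = 0.1642/(4π·0.0164) = 0.7966 K/W
ΣR = 8.882×10^-6 + 0.7966 = 0.7966 K/W
Q = ΔT/ΣR = (310.8 K − 286.7 K)/0.7966 = 30.3 W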